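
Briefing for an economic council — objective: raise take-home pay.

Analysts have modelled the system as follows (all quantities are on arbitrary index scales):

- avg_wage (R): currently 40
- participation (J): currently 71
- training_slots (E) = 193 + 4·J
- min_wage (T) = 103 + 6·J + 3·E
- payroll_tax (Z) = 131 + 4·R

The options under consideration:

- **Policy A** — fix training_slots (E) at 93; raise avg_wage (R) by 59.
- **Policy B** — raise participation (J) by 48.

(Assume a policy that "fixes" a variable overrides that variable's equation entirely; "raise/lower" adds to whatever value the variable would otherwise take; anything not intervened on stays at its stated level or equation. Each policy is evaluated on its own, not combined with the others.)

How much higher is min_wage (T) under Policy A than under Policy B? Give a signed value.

Policy A (E := 93, R + 59):
  J = 71
  E = 93
  T = 103 + 6·71 + 3·93 = 808
Policy B (J + 48):
  J = 71 + 48 = 119
  E = 193 + 4·119 = 669
  T = 103 + 6·119 + 3·669 = 2824
T: 808 − 2824 = -2016

-2016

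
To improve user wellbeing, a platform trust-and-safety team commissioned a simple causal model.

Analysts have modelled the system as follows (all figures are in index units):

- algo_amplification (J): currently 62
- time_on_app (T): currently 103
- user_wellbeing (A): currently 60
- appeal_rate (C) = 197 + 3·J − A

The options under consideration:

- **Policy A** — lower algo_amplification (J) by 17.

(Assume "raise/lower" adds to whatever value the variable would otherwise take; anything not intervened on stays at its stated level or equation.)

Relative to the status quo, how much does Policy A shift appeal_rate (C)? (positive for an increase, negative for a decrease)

Baseline:
  J = 62
  A = 60
  C = 197 + 3·62 − 60 = 323
Policy A (J − 17):
  J = 62 − 17 = 45
  A = 60
  C = 197 + 3·45 − 60 = 272
Change in C: 272 − 323 = -51

-51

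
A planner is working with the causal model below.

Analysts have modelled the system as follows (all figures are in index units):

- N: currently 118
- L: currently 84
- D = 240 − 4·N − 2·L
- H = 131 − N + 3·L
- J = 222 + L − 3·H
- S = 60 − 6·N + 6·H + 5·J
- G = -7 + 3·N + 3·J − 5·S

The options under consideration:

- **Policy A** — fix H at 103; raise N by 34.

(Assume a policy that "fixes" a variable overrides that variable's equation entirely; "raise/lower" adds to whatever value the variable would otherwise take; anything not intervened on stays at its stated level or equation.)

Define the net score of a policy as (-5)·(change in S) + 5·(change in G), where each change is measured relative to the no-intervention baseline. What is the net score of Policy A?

Baseline:
  N = 118
  L = 84
  H = 131 − 118 + 3·84 = 265
  J = 222 + 84 − 3·265 = -489
  S = 60 − 6·118 + 6·265 + 5·(-489) = -1503
  G = -7 + 3·118 + 3·(-489) − 5·(-1503) = 6395
Policy A (H := 103, N + 34):
  N = 118 + 34 = 152
  L = 84
  H = 103
  J = 222 + 84 − 3·103 = -3
  S = 60 − 6·152 + 6·103 + 5·(-3) = -249
  G = -7 + 3·152 + 3·(-3) − 5·(-249) = 1685
ΔS = -249 − (-1503) = 1254; ΔG = 1685 − 6395 = -4710
Score = (-5)·1254 + 5·(-4710) = -29820

-29820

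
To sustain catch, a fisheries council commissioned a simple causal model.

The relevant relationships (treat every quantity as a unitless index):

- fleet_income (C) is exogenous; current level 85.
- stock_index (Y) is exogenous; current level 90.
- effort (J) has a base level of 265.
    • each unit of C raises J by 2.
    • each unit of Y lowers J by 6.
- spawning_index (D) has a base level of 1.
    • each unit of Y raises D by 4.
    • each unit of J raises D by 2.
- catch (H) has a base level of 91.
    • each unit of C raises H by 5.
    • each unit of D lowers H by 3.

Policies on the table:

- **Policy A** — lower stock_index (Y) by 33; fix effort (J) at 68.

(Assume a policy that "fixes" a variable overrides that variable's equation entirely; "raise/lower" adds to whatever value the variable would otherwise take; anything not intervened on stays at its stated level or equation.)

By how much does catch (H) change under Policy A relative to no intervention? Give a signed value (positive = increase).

Baseline:
  C = 85
  Y = 90
  J = 265 + 2·85 − 6·90 = -105
  D = 1 + 4·90 + 2·(-105) = 151
  H = 91 + 5·85 − 3·151 = 63
Policy A (Y − 33, J := 68):
  C = 85
  Y = 90 − 33 = 57
  J = 68
  D = 1 + 4·57 + 2·68 = 365
  H = 91 + 5·85 − 3·365 = -579
Change in H: -579 − 63 = -642

-642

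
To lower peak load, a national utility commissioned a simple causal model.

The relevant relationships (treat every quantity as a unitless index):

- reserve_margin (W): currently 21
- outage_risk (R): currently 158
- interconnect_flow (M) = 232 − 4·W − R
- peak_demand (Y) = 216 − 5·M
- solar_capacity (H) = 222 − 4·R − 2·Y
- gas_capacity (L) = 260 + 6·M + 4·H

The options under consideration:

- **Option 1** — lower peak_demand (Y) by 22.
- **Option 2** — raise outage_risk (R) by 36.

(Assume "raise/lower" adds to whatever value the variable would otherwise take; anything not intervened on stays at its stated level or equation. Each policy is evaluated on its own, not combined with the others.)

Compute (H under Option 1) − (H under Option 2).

548

Option 1 (Y − 22):
  W = 21
  R = 158
  M = 232 − 4·21 − 158 = -10
  Y = 216 − 5·(-10) (−22 from intervention) = 244
  H = 222 − 4·158 − 2·244 = -898
Option 2 (R + 36):
  W = 21
  R = 158 + 36 = 194
  M = 232 − 4·21 − 194 = -46
  Y = 216 − 5·(-46) = 446
  H = 222 − 4·194 − 2·446 = -1446
H: -898 − (-1446) = 548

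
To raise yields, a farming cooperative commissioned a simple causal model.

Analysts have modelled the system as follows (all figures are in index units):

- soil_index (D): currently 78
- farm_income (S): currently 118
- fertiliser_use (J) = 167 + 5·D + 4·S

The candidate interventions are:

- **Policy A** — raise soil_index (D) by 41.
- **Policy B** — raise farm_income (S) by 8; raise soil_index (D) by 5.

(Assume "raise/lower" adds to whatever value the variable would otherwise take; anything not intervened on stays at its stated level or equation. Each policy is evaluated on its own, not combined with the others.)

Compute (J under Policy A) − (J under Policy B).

148

Policy A (D + 41):
  D = 78 + 41 = 119
  S = 118
  J = 167 + 5·119 + 4·118 = 1234
Policy B (S + 8, D + 5):
  D = 78 + 5 = 83
  S = 118 + 8 = 126
  J = 167 + 5·83 + 4·126 = 1086
J: 1234 − 1086 = 148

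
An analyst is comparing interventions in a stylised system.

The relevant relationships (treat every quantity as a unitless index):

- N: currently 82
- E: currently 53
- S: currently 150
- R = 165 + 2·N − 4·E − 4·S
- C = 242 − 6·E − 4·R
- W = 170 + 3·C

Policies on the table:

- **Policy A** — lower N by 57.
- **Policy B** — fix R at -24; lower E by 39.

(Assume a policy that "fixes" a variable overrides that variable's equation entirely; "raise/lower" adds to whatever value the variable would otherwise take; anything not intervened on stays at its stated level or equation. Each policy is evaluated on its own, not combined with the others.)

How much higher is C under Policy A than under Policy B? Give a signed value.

2058

Policy A (N − 57):
  N = 82 − 57 = 25
  E = 53
  S = 150
  R = 165 + 2·25 − 4·53 − 4·150 = -597
  C = 242 − 6·53 − 4·(-597) = 2312
Policy B (R := -24, E − 39):
  N = 82
  E = 53 − 39 = 14
  S = 150
  R = -24
  C = 242 − 6·14 − 4·(-24) = 254
C: 2312 − 254 = 2058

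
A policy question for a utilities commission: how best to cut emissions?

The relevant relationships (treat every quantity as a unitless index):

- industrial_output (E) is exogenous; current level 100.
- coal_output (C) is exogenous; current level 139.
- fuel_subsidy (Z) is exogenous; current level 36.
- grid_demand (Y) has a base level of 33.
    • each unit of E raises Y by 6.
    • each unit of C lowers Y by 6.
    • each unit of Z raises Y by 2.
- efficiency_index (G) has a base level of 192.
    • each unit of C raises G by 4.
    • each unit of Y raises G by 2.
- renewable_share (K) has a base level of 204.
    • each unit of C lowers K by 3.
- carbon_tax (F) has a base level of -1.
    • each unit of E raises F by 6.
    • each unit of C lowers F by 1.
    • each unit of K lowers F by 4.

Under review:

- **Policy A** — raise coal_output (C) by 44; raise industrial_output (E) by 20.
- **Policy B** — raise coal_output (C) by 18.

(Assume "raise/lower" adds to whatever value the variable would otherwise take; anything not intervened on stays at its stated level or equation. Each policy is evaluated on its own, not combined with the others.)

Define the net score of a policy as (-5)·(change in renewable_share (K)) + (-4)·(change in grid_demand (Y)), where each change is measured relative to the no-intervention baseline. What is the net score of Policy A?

Baseline:
  E = 100
  C = 139
  Z = 36
  Y = 33 + 6·100 − 6·139 + 2·36 = -129
  K = 204 − 3·139 = -213
Policy A (C + 44, E + 20):
  E = 100 + 20 = 120
  C = 139 + 44 = 183
  Z = 36
  Y = 33 + 6·120 − 6·183 + 2·36 = -273
  K = 204 − 3·183 = -345
ΔK = -345 − (-213) = -132; ΔY = -273 − (-129) = -144
Score = (-5)·(-132) + (-4)·(-144) = 1236

1236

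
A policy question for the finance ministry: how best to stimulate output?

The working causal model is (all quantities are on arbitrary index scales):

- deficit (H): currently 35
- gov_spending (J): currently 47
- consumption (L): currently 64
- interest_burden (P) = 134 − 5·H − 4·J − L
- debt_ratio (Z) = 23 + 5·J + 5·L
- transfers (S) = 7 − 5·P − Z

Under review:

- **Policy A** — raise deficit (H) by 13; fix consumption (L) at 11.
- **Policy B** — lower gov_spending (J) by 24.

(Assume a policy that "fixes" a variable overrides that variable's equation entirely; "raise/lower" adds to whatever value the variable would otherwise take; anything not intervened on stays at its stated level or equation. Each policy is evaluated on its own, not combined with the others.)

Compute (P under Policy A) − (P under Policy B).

Policy A (H + 13, L := 11):
  H = 35 + 13 = 48
  J = 47
  L = 11
  P = 134 − 5·48 − 4·47 − 11 = -305
Policy B (J − 24):
  H = 35
  J = 47 − 24 = 23
  L = 64
  P = 134 − 5·35 − 4·23 − 64 = -197
P: -305 − (-197) = -108

-108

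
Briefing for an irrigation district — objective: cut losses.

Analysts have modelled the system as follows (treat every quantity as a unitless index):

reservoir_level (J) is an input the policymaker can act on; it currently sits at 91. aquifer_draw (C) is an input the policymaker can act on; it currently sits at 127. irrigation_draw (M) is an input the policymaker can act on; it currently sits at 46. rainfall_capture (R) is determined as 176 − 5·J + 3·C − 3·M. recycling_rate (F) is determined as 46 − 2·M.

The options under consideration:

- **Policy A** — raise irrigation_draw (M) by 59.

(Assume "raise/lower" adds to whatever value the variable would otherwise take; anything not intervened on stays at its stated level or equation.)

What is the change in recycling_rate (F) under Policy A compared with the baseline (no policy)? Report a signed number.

Baseline:
  M = 46
  F = 46 − 2·46 = -46
Policy A (M + 59):
  M = 46 + 59 = 105
  F = 46 − 2·105 = -164
Change in F: -164 − (-46) = -118

-118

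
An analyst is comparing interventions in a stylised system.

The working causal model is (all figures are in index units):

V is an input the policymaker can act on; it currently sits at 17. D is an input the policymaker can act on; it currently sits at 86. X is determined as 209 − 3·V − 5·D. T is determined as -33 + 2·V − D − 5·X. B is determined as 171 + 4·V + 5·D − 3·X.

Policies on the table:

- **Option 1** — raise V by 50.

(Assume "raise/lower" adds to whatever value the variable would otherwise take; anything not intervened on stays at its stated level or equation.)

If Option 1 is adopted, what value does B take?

Option 1 (V + 50):
  V = 17 + 50 = 67
  D = 86
  X = 209 − 3·67 − 5·86 = -422
  B = 171 + 4·67 + 5·86 − 3·(-422) = 2135

2135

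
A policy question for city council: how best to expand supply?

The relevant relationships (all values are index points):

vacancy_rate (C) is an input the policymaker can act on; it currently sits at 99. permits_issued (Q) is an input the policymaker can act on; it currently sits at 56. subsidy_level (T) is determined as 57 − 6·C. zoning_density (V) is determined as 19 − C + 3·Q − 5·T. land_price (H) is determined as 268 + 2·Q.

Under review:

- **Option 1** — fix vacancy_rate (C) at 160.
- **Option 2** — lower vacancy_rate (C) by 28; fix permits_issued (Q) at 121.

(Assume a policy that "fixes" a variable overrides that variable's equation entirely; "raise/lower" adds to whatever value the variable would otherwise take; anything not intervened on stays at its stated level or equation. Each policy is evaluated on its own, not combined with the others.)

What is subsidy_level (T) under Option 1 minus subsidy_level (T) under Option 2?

Option 1 (C := 160):
  C = 160
  T = 57 − 6·160 = -903
Option 2 (C − 28, Q := 121):
  C = 99 − 28 = 71
  T = 57 − 6·71 = -369
T: -903 − (-369) = -534

-534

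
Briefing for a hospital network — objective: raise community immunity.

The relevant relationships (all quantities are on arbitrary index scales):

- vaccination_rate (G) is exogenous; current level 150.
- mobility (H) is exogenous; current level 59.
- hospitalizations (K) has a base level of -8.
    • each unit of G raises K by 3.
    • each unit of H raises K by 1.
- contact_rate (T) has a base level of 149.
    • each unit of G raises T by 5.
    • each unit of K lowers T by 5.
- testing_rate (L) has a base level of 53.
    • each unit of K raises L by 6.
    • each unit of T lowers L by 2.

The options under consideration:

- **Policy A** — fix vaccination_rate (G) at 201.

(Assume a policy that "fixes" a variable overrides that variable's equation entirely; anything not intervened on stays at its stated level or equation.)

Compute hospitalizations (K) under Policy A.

654

Policy A (G := 201):
  G = 201
  H = 59
  K = -8 + 3·201 + 59 = 654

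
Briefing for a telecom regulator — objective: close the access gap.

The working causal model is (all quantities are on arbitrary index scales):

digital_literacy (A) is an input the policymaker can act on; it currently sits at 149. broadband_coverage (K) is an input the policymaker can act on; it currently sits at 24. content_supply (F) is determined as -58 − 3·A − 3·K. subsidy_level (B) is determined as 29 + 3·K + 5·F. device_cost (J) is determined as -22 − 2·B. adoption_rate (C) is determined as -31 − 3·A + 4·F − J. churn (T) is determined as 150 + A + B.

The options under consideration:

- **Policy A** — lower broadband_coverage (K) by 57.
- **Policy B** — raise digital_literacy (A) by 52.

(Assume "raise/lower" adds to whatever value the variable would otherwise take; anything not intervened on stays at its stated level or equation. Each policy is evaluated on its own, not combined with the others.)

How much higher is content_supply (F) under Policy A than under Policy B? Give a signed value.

Policy A (K − 57):
  A = 149
  K = 24 − 57 = -33
  F = -58 − 3·149 − 3·(-33) = -406
Policy B (A + 52):
  A = 149 + 52 = 201
  K = 24
  F = -58 − 3·201 − 3·24 = -733
F: -406 − (-733) = 327

327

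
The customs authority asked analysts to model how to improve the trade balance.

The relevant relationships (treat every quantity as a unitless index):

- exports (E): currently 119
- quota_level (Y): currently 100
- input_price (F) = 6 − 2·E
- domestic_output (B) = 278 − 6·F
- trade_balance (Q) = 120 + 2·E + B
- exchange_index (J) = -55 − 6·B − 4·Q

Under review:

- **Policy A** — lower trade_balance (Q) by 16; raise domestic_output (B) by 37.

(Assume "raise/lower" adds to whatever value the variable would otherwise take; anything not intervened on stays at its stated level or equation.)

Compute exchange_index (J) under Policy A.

Policy A (Q − 16, B + 37):
  E = 119
  F = 6 − 2·119 = -232
  B = 278 − 6·(-232) (+37 from intervention) = 1707
  Q = 120 + 2·119 + 1707 (−16 from intervention) = 2049
  J = -55 − 6·1707 − 4·2049 = -18493

-18493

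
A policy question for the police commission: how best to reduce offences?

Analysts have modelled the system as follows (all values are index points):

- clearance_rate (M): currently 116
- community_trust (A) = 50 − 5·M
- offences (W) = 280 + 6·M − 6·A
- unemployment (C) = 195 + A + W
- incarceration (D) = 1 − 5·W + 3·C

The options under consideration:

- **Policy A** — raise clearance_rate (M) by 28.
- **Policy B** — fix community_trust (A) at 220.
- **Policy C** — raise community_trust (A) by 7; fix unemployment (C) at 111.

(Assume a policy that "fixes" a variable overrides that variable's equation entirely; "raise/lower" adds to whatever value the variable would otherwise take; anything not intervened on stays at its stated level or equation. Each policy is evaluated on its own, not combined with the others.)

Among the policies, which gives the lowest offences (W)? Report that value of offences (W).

-344

Policy A (M + 28):
  M = 116 + 28 = 144
  A = 50 − 5·144 = -670
  W = 280 + 6·144 − 6·(-670) = 5164
Policy B (A := 220):
  M = 116
  A = 220
  W = 280 + 6·116 − 6·220 = -344
Policy C (A + 7, C := 111):
  M = 116
  A = 50 − 5·116 (+7 from intervention) = -523
  W = 280 + 6·116 − 6·(-523) = 4114
Comparing — Policy A: W=5164, Policy B: W=-344, Policy C: W=4114. Lowest is -344 (Policy B).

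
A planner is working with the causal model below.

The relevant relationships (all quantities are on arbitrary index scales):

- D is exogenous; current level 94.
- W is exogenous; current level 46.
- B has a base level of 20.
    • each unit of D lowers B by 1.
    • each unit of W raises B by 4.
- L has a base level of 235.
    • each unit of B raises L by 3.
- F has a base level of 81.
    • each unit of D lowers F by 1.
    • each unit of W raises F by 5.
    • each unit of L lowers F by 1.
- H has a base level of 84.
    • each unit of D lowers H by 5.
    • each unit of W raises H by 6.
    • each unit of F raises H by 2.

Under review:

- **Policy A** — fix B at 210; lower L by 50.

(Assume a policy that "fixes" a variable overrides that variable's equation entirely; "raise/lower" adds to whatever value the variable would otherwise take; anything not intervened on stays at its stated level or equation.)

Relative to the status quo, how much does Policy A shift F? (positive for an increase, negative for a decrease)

Baseline:
  D = 94
  W = 46
  B = 20 − 94 + 4·46 = 110
  L = 235 + 3·110 = 565
  F = 81 − 94 + 5·46 − 565 = -348
Policy A (B := 210, L − 50):
  D = 94
  W = 46
  B = 210
  L = 235 + 3·210 (−50 from intervention) = 815
  F = 81 − 94 + 5·46 − 815 = -598
Change in F: -598 − (-348) = -250

-250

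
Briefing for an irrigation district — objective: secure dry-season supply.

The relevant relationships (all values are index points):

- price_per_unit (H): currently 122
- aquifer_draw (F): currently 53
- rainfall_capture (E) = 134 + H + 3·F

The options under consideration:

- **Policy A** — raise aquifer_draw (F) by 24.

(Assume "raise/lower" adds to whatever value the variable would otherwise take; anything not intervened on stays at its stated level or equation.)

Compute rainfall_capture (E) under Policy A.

487

Policy A (F + 24):
  H = 122
  F = 53 + 24 = 77
  E = 134 + 122 + 3·77 = 487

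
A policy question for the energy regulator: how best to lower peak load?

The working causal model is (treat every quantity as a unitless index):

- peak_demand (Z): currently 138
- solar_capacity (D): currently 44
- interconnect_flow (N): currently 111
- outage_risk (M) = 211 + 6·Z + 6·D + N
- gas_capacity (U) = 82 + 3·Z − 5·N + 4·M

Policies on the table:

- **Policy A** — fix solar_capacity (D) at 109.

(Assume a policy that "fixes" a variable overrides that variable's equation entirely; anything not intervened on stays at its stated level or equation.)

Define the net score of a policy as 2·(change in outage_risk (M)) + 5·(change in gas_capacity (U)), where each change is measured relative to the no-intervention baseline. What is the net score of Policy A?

Baseline:
  Z = 138
  D = 44
  N = 111
  M = 211 + 6·138 + 6·44 + 111 = 1414
  U = 82 + 3·138 − 5·111 + 4·1414 = 5597
Policy A (D := 109):
  Z = 138
  D = 109
  N = 111
  M = 211 + 6·138 + 6·109 + 111 = 1804
  U = 82 + 3·138 − 5·111 + 4·1804 = 7157
ΔM = 1804 − 1414 = 390; ΔU = 7157 − 5597 = 1560
Score = 2·390 + 5·1560 = 8580

8580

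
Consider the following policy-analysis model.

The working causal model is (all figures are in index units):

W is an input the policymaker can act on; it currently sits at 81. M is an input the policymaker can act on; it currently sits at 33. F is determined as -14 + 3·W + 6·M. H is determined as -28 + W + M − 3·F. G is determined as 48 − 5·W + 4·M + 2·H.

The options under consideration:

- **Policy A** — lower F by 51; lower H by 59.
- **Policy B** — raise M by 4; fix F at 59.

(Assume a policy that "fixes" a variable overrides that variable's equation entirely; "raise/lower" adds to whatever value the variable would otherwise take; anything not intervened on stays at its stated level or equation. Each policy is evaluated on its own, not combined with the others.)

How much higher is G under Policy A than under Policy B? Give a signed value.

-2044

Policy A (F − 51, H − 59):
  W = 81
  M = 33
  F = -14 + 3·81 + 6·33 (−51 from intervention) = 376
  H = -28 + 81 + 33 − 3·376 (−59 from intervention) = -1101
  G = 48 − 5·81 + 4·33 + 2·(-1101) = -2427
Policy B (M + 4, F := 59):
  W = 81
  M = 33 + 4 = 37
  F = 59
  H = -28 + 81 + 37 − 3·59 = -87
  G = 48 − 5·81 + 4·37 + 2·(-87) = -383
G: -2427 − (-383) = -2044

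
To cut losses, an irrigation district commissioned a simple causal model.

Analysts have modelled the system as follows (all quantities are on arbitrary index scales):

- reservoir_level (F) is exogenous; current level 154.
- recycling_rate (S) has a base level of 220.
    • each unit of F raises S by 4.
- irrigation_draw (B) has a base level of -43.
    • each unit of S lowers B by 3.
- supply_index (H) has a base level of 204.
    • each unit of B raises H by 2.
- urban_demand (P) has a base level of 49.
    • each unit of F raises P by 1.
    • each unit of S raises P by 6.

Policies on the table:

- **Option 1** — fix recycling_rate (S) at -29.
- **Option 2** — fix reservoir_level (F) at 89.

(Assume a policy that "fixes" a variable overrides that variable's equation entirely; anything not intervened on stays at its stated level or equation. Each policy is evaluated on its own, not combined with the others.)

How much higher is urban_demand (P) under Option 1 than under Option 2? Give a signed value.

Option 1 (S := -29):
  F = 154
  S = -29
  P = 49 + 154 + 6·(-29) = 29
Option 2 (F := 89):
  F = 89
  S = 220 + 4·89 = 576
  P = 49 + 89 + 6·576 = 3594
P: 29 − 3594 = -3565

-3565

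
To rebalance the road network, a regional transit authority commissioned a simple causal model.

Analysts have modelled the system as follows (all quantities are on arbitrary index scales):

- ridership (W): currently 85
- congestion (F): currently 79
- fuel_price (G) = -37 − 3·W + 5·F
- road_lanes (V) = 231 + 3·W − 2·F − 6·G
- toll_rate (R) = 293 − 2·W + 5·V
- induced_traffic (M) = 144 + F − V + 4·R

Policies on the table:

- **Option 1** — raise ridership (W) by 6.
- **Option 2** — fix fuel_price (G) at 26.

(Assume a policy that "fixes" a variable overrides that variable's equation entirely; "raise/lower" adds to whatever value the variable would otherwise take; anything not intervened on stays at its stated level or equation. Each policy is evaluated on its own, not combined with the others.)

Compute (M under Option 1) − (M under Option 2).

Option 1 (W + 6):
  W = 85 + 6 = 91
  F = 79
  G = -37 − 3·91 + 5·79 = 85
  V = 231 + 3·91 − 2·79 − 6·85 = -164
  R = 293 − 2·91 + 5·(-164) = -709
  M = 144 + 79 − (-164) + 4·(-709) = -2449
Option 2 (G := 26):
  W = 85
  F = 79
  G = 26
  V = 231 + 3·85 − 2·79 − 6·26 = 172
  R = 293 − 2·85 + 5·172 = 983
  M = 144 + 79 − 172 + 4·983 = 3983
M: -2449 − 3983 = -6432

-6432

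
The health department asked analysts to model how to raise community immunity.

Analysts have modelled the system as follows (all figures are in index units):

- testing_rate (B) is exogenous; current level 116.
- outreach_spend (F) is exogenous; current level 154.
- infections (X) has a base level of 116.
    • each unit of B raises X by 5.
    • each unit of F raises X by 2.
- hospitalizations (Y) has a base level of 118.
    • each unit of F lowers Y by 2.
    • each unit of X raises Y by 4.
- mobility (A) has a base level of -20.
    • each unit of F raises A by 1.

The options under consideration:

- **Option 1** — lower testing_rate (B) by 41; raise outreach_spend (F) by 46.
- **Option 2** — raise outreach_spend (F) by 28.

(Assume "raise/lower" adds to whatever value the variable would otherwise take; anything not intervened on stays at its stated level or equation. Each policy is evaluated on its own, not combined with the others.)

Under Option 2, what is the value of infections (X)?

Option 2 (F + 28):
  B = 116
  F = 154 + 28 = 182
  X = 116 + 5·116 + 2·182 = 1060

1060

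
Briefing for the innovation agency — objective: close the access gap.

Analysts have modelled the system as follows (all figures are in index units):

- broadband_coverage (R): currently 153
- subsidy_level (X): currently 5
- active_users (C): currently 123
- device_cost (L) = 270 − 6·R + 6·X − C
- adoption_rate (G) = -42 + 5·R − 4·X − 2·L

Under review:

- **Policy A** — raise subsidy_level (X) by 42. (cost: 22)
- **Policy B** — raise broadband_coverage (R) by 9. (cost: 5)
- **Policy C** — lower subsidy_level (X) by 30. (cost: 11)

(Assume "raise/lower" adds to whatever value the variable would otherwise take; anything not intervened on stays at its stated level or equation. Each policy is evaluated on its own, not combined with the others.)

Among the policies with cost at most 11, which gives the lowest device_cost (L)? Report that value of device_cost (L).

Policy B (R + 9):
  R = 153 + 9 = 162
  X = 5
  C = 123
  L = 270 − 6·162 + 6·5 − 123 = -795
Policy C (X − 30):
  R = 153
  X = 5 − 30 = -25
  C = 123
  L = 270 − 6·153 + 6·(-25) − 123 = -921
Comparing — Policy B: L=-795, Policy C: L=-921. Lowest is -921 (Policy C).

-921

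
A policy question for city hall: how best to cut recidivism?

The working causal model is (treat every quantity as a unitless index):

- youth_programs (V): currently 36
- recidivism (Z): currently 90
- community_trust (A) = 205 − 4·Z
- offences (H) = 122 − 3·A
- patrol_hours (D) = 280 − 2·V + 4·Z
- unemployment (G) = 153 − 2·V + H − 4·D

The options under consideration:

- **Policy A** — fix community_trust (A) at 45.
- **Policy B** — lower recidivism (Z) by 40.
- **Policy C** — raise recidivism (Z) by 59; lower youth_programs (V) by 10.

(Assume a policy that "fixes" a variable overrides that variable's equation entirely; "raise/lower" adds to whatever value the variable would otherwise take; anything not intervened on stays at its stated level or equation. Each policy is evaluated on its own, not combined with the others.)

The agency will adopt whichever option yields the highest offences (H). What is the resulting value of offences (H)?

Policy A (A := 45):
  Z = 90
  A = 45
  H = 122 − 3·45 = -13
Policy B (Z − 40):
  Z = 90 − 40 = 50
  A = 205 − 4·50 = 5
  H = 122 − 3·5 = 107
Policy C (Z + 59, V − 10):
  Z = 90 + 59 = 149
  A = 205 − 4·149 = -391
  H = 122 − 3·(-391) = 1295
Comparing — Policy A: H=-13, Policy B: H=107, Policy C: H=1295. Highest is 1295 (Policy C).

1295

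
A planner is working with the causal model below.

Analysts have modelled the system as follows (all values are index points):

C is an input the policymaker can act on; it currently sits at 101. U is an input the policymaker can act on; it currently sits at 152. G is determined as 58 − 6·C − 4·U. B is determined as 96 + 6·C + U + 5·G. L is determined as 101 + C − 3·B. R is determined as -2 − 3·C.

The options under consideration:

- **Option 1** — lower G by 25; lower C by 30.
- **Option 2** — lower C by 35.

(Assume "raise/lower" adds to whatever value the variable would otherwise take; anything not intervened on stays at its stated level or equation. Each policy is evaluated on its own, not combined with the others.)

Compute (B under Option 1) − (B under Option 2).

-245

Option 1 (G − 25, C − 30):
  C = 101 − 30 = 71
  U = 152
  G = 58 − 6·71 − 4·152 (−25 from intervention) = -1001
  B = 96 + 6·71 + 152 + 5·(-1001) = -4331
Option 2 (C − 35):
  C = 101 − 35 = 66
  U = 152
  G = 58 − 6·66 − 4·152 = -946
  B = 96 + 6·66 + 152 + 5·(-946) = -4086
B: -4331 − (-4086) = -245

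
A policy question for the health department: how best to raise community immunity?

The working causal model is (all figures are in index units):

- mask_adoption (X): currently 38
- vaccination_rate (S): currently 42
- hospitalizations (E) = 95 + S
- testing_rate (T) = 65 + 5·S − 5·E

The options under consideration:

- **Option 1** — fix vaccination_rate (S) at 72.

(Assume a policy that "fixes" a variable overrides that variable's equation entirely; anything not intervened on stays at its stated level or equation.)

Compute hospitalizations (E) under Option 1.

167

Option 1 (S := 72):
  S = 72
  E = 95 + 72 = 167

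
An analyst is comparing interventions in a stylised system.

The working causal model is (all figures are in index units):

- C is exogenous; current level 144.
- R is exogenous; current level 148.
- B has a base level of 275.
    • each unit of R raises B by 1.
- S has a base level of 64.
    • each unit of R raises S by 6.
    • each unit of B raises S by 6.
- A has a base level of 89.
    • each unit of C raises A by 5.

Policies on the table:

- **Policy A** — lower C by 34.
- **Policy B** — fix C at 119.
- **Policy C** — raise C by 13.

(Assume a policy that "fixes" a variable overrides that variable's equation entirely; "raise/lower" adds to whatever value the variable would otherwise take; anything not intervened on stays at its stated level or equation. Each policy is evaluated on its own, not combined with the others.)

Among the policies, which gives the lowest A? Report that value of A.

639

Policy A (C − 34):
  C = 144 − 34 = 110
  A = 89 + 5·110 = 639
Policy B (C := 119):
  C = 119
  A = 89 + 5·119 = 684
Policy C (C + 13):
  C = 144 + 13 = 157
  A = 89 + 5·157 = 874
Comparing — Policy A: A=639, Policy B: A=684, Policy C: A=874. Lowest is 639 (Policy A).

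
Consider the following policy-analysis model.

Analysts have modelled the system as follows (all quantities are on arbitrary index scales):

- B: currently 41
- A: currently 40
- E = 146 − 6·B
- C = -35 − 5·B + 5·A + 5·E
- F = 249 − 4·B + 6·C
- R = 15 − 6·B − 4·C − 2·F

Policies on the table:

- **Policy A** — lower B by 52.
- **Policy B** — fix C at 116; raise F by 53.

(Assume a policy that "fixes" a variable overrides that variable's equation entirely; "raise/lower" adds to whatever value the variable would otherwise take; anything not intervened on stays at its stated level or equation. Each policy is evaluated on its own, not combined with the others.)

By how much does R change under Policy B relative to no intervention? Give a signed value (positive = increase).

Baseline:
  B = 41
  A = 40
  E = 146 − 6·41 = -100
  C = -35 − 5·41 + 5·40 + 5·(-100) = -540
  F = 249 − 4·41 + 6·(-540) = -3155
  R = 15 − 6·41 − 4·(-540) − 2·(-3155) = 8239
Policy B (C := 116, F + 53):
  B = 41
  A = 40
  E = 146 − 6·41 = -100
  C = 116
  F = 249 − 4·41 + 6·116 (+53 from intervention) = 834
  R = 15 − 6·41 − 4·116 − 2·834 = -2363
Change in R: -2363 − 8239 = -10602

-10602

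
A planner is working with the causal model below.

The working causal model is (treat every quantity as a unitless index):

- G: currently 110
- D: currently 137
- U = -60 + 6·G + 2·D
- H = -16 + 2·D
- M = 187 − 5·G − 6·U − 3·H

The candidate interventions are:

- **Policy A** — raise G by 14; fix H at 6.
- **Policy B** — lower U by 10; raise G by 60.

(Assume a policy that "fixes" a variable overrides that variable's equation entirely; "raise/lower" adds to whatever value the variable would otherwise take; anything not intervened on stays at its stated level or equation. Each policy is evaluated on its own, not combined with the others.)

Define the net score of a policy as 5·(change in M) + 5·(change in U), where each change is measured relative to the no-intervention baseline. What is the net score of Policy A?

1330

Baseline:
  G = 110
  D = 137
  U = -60 + 6·110 + 2·137 = 874
  H = -16 + 2·137 = 258
  M = 187 − 5·110 − 6·874 − 3·258 = -6381
Policy A (G + 14, H := 6):
  G = 110 + 14 = 124
  D = 137
  U = -60 + 6·124 + 2·137 = 958
  H = 6
  M = 187 − 5·124 − 6·958 − 3·6 = -6199
ΔM = -6199 − (-6381) = 182; ΔU = 958 − 874 = 84
Score = 5·182 + 5·84 = 1330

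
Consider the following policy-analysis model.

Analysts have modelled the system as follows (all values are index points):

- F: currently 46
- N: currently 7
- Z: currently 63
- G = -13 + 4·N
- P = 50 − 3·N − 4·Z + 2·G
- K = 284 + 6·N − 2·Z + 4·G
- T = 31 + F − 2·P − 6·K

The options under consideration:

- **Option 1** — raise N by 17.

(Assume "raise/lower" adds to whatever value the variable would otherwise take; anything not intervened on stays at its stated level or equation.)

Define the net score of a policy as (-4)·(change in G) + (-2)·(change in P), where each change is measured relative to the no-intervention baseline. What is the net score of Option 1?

Baseline:
  N = 7
  Z = 63
  G = -13 + 4·7 = 15
  P = 50 − 3·7 − 4·63 + 2·15 = -193
Option 1 (N + 17):
  N = 7 + 17 = 24
  Z = 63
  G = -13 + 4·24 = 83
  P = 50 − 3·24 − 4·63 + 2·83 = -108
ΔG = 83 − 15 = 68; ΔP = -108 − (-193) = 85
Score = (-4)·68 + (-2)·85 = -442

-442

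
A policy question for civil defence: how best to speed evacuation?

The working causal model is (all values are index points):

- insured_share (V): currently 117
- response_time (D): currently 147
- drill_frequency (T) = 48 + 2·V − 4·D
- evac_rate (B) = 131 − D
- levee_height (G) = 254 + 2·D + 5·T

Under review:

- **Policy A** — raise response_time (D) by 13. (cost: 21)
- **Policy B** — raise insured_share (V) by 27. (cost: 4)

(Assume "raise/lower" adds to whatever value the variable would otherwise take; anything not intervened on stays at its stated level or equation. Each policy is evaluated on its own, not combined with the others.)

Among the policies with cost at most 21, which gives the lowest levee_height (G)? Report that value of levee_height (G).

Policy A (D + 13):
  V = 117
  D = 147 + 13 = 160
  T = 48 + 2·117 − 4·160 = -358
  G = 254 + 2·160 + 5·(-358) = -1216
Policy B (V + 27):
  V = 117 + 27 = 144
  D = 147
  T = 48 + 2·144 − 4·147 = -252
  G = 254 + 2·147 + 5·(-252) = -712
Comparing — Policy A: G=-1216, Policy B: G=-712. Lowest is -1216 (Policy A).

-1216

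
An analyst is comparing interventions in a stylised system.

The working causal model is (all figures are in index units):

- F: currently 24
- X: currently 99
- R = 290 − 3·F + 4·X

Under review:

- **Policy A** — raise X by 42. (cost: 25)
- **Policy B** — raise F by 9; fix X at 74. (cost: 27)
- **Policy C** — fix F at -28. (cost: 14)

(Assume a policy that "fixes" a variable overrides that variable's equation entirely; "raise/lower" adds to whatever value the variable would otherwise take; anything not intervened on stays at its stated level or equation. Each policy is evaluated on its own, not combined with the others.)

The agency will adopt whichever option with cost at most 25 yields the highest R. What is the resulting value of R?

782

Policy A (X + 42):
  F = 24
  X = 99 + 42 = 141
  R = 290 − 3·24 + 4·141 = 782
Policy C (F := -28):
  F = -28
  X = 99
  R = 290 − 3·(-28) + 4·99 = 770
Comparing — Policy A: R=782, Policy C: R=770. Highest is 782 (Policy A).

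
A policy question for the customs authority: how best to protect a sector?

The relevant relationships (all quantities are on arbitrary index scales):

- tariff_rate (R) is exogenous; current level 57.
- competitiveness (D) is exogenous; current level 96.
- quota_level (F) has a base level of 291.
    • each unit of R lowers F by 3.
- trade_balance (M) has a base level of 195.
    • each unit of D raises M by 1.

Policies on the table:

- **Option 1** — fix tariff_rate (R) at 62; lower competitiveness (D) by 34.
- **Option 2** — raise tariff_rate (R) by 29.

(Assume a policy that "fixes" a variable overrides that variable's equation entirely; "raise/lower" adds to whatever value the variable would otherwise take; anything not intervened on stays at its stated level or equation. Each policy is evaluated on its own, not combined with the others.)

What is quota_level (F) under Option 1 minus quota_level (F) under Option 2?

Option 1 (R := 62, D − 34):
  R = 62
  F = 291 − 3·62 = 105
Option 2 (R + 29):
  R = 57 + 29 = 86
  F = 291 − 3·86 = 33
F: 105 − 33 = 72

72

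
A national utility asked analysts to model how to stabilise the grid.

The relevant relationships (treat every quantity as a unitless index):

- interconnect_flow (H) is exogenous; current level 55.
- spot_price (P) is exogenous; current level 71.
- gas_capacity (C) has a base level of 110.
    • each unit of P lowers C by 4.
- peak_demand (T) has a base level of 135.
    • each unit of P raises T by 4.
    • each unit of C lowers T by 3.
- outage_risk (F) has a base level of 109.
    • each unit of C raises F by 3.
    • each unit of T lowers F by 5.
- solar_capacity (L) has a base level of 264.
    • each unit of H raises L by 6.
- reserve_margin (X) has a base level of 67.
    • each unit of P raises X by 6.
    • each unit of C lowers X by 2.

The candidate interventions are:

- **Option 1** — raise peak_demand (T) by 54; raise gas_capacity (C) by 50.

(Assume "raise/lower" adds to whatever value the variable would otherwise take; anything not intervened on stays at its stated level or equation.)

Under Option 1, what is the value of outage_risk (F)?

-4488

Option 1 (T + 54, C + 50):
  P = 71
  C = 110 − 4·71 (+50 from intervention) = -124
  T = 135 + 4·71 − 3·(-124) (+54 from intervention) = 845
  F = 109 + 3·(-124) − 5·845 = -4488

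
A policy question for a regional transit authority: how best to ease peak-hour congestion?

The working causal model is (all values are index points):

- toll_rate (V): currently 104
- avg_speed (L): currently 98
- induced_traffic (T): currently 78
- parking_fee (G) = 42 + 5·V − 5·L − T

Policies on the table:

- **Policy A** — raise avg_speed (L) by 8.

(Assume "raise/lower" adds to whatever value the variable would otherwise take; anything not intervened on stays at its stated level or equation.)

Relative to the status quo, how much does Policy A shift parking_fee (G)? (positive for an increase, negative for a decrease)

Baseline:
  V = 104
  L = 98
  T = 78
  G = 42 + 5·104 − 5·98 − 78 = -6
Policy A (L + 8):
  V = 104
  L = 98 + 8 = 106
  T = 78
  G = 42 + 5·104 − 5·106 − 78 = -46
Change in G: -46 − (-6) = -40

-40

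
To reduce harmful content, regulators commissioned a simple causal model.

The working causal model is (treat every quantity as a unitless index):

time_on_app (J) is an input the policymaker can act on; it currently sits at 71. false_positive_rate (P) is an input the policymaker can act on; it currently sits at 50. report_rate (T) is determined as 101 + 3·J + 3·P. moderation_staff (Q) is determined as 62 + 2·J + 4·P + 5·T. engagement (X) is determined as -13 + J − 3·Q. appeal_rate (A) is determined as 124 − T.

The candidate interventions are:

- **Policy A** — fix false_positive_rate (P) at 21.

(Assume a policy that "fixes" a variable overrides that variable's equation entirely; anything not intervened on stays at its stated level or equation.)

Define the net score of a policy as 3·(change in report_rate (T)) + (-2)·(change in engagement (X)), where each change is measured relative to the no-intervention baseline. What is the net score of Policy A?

-3567

Baseline:
  J = 71
  P = 50
  T = 101 + 3·71 + 3·50 = 464
  Q = 62 + 2·71 + 4·50 + 5·464 = 2724
  X = -13 + 71 − 3·2724 = -8114
Policy A (P := 21):
  J = 71
  P = 21
  T = 101 + 3·71 + 3·21 = 377
  Q = 62 + 2·71 + 4·21 + 5·377 = 2173
  X = -13 + 71 − 3·2173 = -6461
ΔT = 377 − 464 = -87; ΔX = -6461 − (-8114) = 1653
Score = 3·(-87) + (-2)·1653 = -3567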